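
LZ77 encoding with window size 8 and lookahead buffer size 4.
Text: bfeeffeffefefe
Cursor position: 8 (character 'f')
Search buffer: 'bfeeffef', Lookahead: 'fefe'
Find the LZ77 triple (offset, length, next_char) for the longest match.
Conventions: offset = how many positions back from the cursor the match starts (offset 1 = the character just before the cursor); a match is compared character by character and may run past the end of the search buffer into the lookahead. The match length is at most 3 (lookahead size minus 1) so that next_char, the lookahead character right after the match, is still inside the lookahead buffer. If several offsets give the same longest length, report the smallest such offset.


Try each offset into the search buffer:
  offset=1 (pos 7, char 'f'): match length 1
  offset=2 (pos 6, char 'e'): match length 0
  offset=3 (pos 5, char 'f'): match length 3
  offset=4 (pos 4, char 'f'): match length 1
  offset=5 (pos 3, char 'e'): match length 0
  offset=6 (pos 2, char 'e'): match length 0
  offset=7 (pos 1, char 'f'): match length 2
  offset=8 (pos 0, char 'b'): match length 0
Longest match has length 3 at offset 3.
next_char = character at position 8 + 3 = 11 -> 'e'

Best match: offset=3, length=3 (matching 'fef' starting at position 5)
LZ77 triple: (3, 3, 'e')


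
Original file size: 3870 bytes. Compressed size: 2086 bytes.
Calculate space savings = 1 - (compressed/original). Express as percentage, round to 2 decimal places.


ratio = compressed/original = 2086/3870 = 0.539018
savings = 1 - ratio = 1 - 0.539018 = 0.460982
as a percentage: 0.460982 * 100 = 46.1%

Space savings = 1 - 2086/3870 = 46.1%


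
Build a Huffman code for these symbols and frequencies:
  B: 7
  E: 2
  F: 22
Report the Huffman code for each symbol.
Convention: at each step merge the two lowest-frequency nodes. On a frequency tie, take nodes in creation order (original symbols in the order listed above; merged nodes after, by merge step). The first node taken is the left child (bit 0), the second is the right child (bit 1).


Huffman tree construction:
Step 1: Merge E(2) + B(7) = 9
Step 2: Merge (E+B)(9) + F(22) = 31
Read each symbol's code off the tree from the root (left child = 0, right child = 1).

Codes:
  B: 01 (length 2)
  E: 00 (length 2)
  F: 1 (length 1)
Average code length: 40/31 = 1.2903 bits/symbol


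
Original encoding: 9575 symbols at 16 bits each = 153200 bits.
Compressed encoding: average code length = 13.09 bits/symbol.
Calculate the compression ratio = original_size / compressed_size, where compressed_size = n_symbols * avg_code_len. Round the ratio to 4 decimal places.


original_size = n_symbols * orig_bits = 9575 * 16 = 153200 bits
compressed_size = n_symbols * avg_code_len = 9575 * 13.09 = 125336.75 bits
ratio = original_size / compressed_size = 153200 / 125336.75 = 1.2223

Compression ratio = 1.2223


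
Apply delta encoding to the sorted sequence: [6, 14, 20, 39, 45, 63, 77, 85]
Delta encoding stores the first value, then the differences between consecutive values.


First value: 6
Deltas:
  14 - 6 = 8
  20 - 14 = 6
  39 - 20 = 19
  45 - 39 = 6
  63 - 45 = 18
  77 - 63 = 14
  85 - 77 = 8


Delta encoded: [6, 8, 6, 19, 6, 18, 14, 8]


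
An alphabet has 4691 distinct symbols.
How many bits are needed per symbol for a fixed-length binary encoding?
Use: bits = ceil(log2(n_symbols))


log2(4691) = 12.1957
Bracket: 2^12 = 4096 < 4691 <= 2^13 = 8192
So ceil(log2(4691)) = 13

bits = ceil(log2(4691)) = ceil(12.1957) = 13 bits


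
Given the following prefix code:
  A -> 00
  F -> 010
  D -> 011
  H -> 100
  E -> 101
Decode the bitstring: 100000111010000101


Decoding step by step:
Bits 100 -> H
Bits 00 -> A
Bits 011 -> D
Bits 101 -> E
Bits 00 -> A
Bits 00 -> A
Bits 101 -> E


Decoded message: HADEAAE


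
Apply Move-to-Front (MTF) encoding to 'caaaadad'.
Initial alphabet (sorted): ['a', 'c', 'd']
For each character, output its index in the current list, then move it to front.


MTF encoding:
'c': index 1 in ['a', 'c', 'd'] -> ['c', 'a', 'd']
'a': index 1 in ['c', 'a', 'd'] -> ['a', 'c', 'd']
'a': index 0 in ['a', 'c', 'd'] -> ['a', 'c', 'd']
'a': index 0 in ['a', 'c', 'd'] -> ['a', 'c', 'd']
'a': index 0 in ['a', 'c', 'd'] -> ['a', 'c', 'd']
'd': index 2 in ['a', 'c', 'd'] -> ['d', 'a', 'c']
'a': index 1 in ['d', 'a', 'c'] -> ['a', 'd', 'c']
'd': index 1 in ['a', 'd', 'c'] -> ['d', 'a', 'c']


Output: [1, 1, 0, 0, 0, 2, 1, 1]


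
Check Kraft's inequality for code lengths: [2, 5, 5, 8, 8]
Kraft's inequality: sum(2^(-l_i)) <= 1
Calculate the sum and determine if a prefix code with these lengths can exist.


Sum = 2^(-2) + 2^(-5) + 2^(-5) + 2^(-8) + 2^(-8)
    = 0.25 + 0.03125 + 0.03125 + 0.00390625 + 0.00390625
    = 82/256 = 0.3203125
Since 0.3203125 <= 1, Kraft's inequality IS satisfied.
A prefix code with these lengths CAN exist.

Kraft sum = 0.3203125. Satisfied.


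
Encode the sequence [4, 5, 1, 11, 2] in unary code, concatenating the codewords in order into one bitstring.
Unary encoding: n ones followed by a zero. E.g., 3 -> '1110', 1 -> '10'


Encode each number as n ones followed by a terminating 0:
  4 -> 11110 (5 bits)
  5 -> 111110 (6 bits)
  1 -> 10 (2 bits)
  11 -> 111111111110 (12 bits)
  2 -> 110 (3 bits)
Total length = 5 + 6 + 2 + 12 + 3 = 28 bits.

Unary([4, 5, 1, 11, 2]) = 1111011111010111111111110110 (28 bits)


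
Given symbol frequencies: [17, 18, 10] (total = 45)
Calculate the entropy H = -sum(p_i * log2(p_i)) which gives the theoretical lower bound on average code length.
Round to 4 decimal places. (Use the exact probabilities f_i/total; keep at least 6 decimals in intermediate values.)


Per-symbol terms -p_i * log2(p_i) with p_i = f_i/45:
  p = 17/45 = 0.377778: log2(p) = -1.404390, -p*log2(p) = 0.530547
  p = 18/45 = 0.400000: log2(p) = -1.321928, -p*log2(p) = 0.528771
  p = 10/45 = 0.222222: log2(p) = -2.169925, -p*log2(p) = 0.482206
H = 0.530547 + 0.528771 + 0.482206 = 1.541524

H = 1.5415 bits/symbol


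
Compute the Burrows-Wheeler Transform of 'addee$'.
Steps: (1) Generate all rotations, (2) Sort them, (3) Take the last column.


Rotations (sorted):
  0: $addee -> last char: e
  1: addee$ -> last char: $
  2: ddee$a -> last char: a
  3: dee$ad -> last char: d
  4: e$adde -> last char: e
  5: ee$add -> last char: d


BWT = e$aded


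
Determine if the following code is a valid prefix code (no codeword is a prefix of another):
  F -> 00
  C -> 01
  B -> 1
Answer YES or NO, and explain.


Checking each pair (does one codeword prefix another?):
  F='00' vs C='01': no prefix
  F='00' vs B='1': no prefix
  C='01' vs F='00': no prefix
  C='01' vs B='1': no prefix
  B='1' vs F='00': no prefix
  B='1' vs C='01': no prefix
No violation found over all pairs.

YES -- this is a valid prefix code. No codeword is a prefix of any other codeword.


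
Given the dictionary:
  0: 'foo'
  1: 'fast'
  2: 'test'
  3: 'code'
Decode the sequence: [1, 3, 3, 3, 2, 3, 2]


Look up each index in the dictionary:
  1 -> 'fast'
  3 -> 'code'
  3 -> 'code'
  3 -> 'code'
  2 -> 'test'
  3 -> 'code'
  2 -> 'test'

Decoded: "fast code code code test code test"


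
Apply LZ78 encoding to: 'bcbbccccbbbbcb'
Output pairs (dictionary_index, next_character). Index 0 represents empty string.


LZ78 encoding steps:
Dictionary: {0: ''}
Step 1: w='' (idx 0), next='b' -> output (0, 'b'), add 'b' as idx 1
Step 2: w='' (idx 0), next='c' -> output (0, 'c'), add 'c' as idx 2
Step 3: w='b' (idx 1), next='b' -> output (1, 'b'), add 'bb' as idx 3
Step 4: w='c' (idx 2), next='c' -> output (2, 'c'), add 'cc' as idx 4
Step 5: w='cc' (idx 4), next='b' -> output (4, 'b'), add 'ccb' as idx 5
Step 6: w='bb' (idx 3), next='b' -> output (3, 'b'), add 'bbb' as idx 6
Step 7: w='c' (idx 2), next='b' -> output (2, 'b'), add 'cb' as idx 7


Encoded: [(0, 'b'), (0, 'c'), (1, 'b'), (2, 'c'), (4, 'b'), (3, 'b'), (2, 'b')]


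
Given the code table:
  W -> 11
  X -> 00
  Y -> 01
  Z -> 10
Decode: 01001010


Decoding:
01 -> Y
00 -> X
10 -> Z
10 -> Z


Result: YXZZ


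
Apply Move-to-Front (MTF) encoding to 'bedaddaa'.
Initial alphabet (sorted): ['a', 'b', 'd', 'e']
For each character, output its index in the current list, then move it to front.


MTF encoding:
'b': index 1 in ['a', 'b', 'd', 'e'] -> ['b', 'a', 'd', 'e']
'e': index 3 in ['b', 'a', 'd', 'e'] -> ['e', 'b', 'a', 'd']
'd': index 3 in ['e', 'b', 'a', 'd'] -> ['d', 'e', 'b', 'a']
'a': index 3 in ['d', 'e', 'b', 'a'] -> ['a', 'd', 'e', 'b']
'd': index 1 in ['a', 'd', 'e', 'b'] -> ['d', 'a', 'e', 'b']
'd': index 0 in ['d', 'a', 'e', 'b'] -> ['d', 'a', 'e', 'b']
'a': index 1 in ['d', 'a', 'e', 'b'] -> ['a', 'd', 'e', 'b']
'a': index 0 in ['a', 'd', 'e', 'b'] -> ['a', 'd', 'e', 'b']


Output: [1, 3, 3, 3, 1, 0, 1, 0]


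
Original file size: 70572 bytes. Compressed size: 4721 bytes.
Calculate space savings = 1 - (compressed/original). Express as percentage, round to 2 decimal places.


ratio = compressed/original = 4721/70572 = 0.066896
savings = 1 - ratio = 1 - 0.066896 = 0.933104
as a percentage: 0.933104 * 100 = 93.31%

Space savings = 1 - 4721/70572 = 93.31%


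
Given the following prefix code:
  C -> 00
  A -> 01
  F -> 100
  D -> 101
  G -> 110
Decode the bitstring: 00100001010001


Decoding step by step:
Bits 00 -> C
Bits 100 -> F
Bits 00 -> C
Bits 101 -> D
Bits 00 -> C
Bits 01 -> A


Decoded message: CFCDCA


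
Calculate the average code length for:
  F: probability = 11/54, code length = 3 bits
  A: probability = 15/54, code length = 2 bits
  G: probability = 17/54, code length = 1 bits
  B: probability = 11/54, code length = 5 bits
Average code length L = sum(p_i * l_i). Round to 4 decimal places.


Weighted contributions p_i * l_i:
  F: (11/54) * 3 = 33/54
  A: (15/54) * 2 = 30/54
  G: (17/54) * 1 = 17/54
  B: (11/54) * 5 = 55/54
Sum = (33 + 30 + 17 + 55)/54 = 135/54

L = 135/54 = 2.5000 bits/symbol


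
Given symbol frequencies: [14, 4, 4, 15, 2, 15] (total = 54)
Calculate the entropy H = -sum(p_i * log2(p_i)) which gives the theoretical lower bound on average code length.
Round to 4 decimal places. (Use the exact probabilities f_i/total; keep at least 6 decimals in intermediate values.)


Per-symbol terms -p_i * log2(p_i) with p_i = f_i/54:
  p = 14/54 = 0.259259: log2(p) = -1.947533, -p*log2(p) = 0.504916
  p = 4/54 = 0.074074: log2(p) = -3.754888, -p*log2(p) = 0.278140
  p = 4/54 = 0.074074: log2(p) = -3.754888, -p*log2(p) = 0.278140
  p = 15/54 = 0.277778: log2(p) = -1.847997, -p*log2(p) = 0.513332
  p = 2/54 = 0.037037: log2(p) = -4.754888, -p*log2(p) = 0.176107
  p = 15/54 = 0.277778: log2(p) = -1.847997, -p*log2(p) = 0.513332
H = 0.504916 + 0.278140 + 0.278140 + 0.513332 + 0.176107 + 0.513332 = 2.263967

H = 2.264 bits/symbol


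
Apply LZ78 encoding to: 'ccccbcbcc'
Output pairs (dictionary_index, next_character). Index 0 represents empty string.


LZ78 encoding steps:
Dictionary: {0: ''}
Step 1: w='' (idx 0), next='c' -> output (0, 'c'), add 'c' as idx 1
Step 2: w='c' (idx 1), next='c' -> output (1, 'c'), add 'cc' as idx 2
Step 3: w='c' (idx 1), next='b' -> output (1, 'b'), add 'cb' as idx 3
Step 4: w='cb' (idx 3), next='c' -> output (3, 'c'), add 'cbc' as idx 4
Step 5: w='c' (idx 1), end of input -> output (1, '')


Encoded: [(0, 'c'), (1, 'c'), (1, 'b'), (3, 'c'), (1, '')]


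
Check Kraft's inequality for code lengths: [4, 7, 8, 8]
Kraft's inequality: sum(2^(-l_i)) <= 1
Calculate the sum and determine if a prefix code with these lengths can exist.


Sum = 2^(-4) + 2^(-7) + 2^(-8) + 2^(-8)
    = 0.0625 + 0.0078125 + 0.00390625 + 0.00390625
    = 20/256 = 0.078125
Since 0.078125 <= 1, Kraft's inequality IS satisfied.
A prefix code with these lengths CAN exist.

Kraft sum = 0.078125. Satisfied.


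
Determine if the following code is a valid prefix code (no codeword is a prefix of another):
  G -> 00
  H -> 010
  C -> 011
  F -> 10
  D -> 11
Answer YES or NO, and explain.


Checking each pair (does one codeword prefix another?):
  G='00' vs H='010': no prefix
  G='00' vs C='011': no prefix
  G='00' vs F='10': no prefix
  G='00' vs D='11': no prefix
  H='010' vs G='00': no prefix
  H='010' vs C='011': no prefix
  H='010' vs F='10': no prefix
  H='010' vs D='11': no prefix
  C='011' vs G='00': no prefix
  C='011' vs H='010': no prefix
  C='011' vs F='10': no prefix
  C='011' vs D='11': no prefix
  F='10' vs G='00': no prefix
  F='10' vs H='010': no prefix
  F='10' vs C='011': no prefix
  F='10' vs D='11': no prefix
  D='11' vs G='00': no prefix
  D='11' vs H='010': no prefix
  D='11' vs C='011': no prefix
  D='11' vs F='10': no prefix
No violation found over all pairs.

YES -- this is a valid prefix code. No codeword is a prefix of any other codeword.


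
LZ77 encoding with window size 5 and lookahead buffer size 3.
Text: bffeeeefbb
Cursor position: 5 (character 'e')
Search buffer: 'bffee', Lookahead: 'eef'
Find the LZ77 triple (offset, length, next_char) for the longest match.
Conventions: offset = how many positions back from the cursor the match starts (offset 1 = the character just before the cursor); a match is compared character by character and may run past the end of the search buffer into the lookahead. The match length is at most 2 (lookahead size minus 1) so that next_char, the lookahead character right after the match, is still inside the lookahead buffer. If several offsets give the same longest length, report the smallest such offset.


Try each offset into the search buffer:
  offset=1 (pos 4, char 'e'): match length 2
  offset=2 (pos 3, char 'e'): match length 2
  offset=3 (pos 2, char 'f'): match length 0
  offset=4 (pos 1, char 'f'): match length 0
  offset=5 (pos 0, char 'b'): match length 0
Longest match has length 2, found at offsets 1, 2; take the smallest, offset 1.
next_char = character at position 5 + 2 = 7 -> 'f'

Best match: offset=1, length=2 (matching 'ee' starting at position 4)
LZ77 triple: (1, 2, 'f')


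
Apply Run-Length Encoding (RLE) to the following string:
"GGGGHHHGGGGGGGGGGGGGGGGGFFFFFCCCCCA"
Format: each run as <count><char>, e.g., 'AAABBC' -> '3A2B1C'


Scanning runs left to right:
  i=0: run of 'G' x 4 -> '4G'
  i=4: run of 'H' x 3 -> '3H'
  i=7: run of 'G' x 17 -> '17G'
  i=24: run of 'F' x 5 -> '5F'
  i=29: run of 'C' x 5 -> '5C'
  i=34: run of 'A' x 1 -> '1A'

RLE = 4G3H17G5F5C1A


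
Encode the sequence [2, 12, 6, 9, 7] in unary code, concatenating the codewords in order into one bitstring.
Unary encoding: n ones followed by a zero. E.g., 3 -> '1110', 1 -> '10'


Encode each number as n ones followed by a terminating 0:
  2 -> 110 (3 bits)
  12 -> 1111111111110 (13 bits)
  6 -> 1111110 (7 bits)
  9 -> 1111111110 (10 bits)
  7 -> 11111110 (8 bits)
Total length = 3 + 13 + 7 + 10 + 8 = 41 bits.

Unary([2, 12, 6, 9, 7]) = 11011111111111101111110111111111011111110 (41 bits)


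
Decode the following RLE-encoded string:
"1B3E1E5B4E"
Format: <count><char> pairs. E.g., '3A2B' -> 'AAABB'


Expanding each <count><char> pair:
  1B -> 'B'
  3E -> 'EEE'
  1E -> 'E'
  5B -> 'BBBBB'
  4E -> 'EEEE'

Decoded = BEEEEBBBBBEEEE


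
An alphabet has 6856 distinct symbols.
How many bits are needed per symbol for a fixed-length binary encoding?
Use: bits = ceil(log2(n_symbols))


log2(6856) = 12.7432
Bracket: 2^12 = 4096 < 6856 <= 2^13 = 8192
So ceil(log2(6856)) = 13

bits = ceil(log2(6856)) = ceil(12.7432) = 13 bits


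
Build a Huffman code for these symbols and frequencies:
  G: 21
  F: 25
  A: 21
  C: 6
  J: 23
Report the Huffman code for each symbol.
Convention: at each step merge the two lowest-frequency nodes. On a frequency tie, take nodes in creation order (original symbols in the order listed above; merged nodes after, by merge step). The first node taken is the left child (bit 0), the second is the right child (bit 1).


Huffman tree construction:
Step 1: Merge C(6) + G(21) = 27
Step 2: Merge A(21) + J(23) = 44
Step 3: Merge F(25) + (C+G)(27) = 52
Step 4: Merge (A+J)(44) + (F+(C+G))(52) = 96
Read each symbol's code off the tree from the root (left child = 0, right child = 1).

Codes:
  G: 111 (length 3)
  F: 10 (length 2)
  A: 00 (length 2)
  C: 110 (length 3)
  J: 01 (length 2)
Average code length: 219/96 = 2.2813 bits/symbol


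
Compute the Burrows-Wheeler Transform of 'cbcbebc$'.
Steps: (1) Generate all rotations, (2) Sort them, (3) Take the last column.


Rotations (sorted):
  0: $cbcbebc -> last char: c
  1: bc$cbcbe -> last char: e
  2: bcbebc$c -> last char: c
  3: bebc$cbc -> last char: c
  4: c$cbcbeb -> last char: b
  5: cbcbebc$ -> last char: $
  6: cbebc$cb -> last char: b
  7: ebc$cbcb -> last char: b


BWT = ceccb$bb


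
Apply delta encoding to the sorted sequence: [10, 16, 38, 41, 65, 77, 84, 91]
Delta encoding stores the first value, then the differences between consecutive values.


First value: 10
Deltas:
  16 - 10 = 6
  38 - 16 = 22
  41 - 38 = 3
  65 - 41 = 24
  77 - 65 = 12
  84 - 77 = 7
  91 - 84 = 7


Delta encoded: [10, 6, 22, 3, 24, 12, 7, 7]


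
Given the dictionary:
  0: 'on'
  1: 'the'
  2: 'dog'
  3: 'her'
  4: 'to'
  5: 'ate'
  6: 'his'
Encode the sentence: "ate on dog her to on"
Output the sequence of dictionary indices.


Look up each word in the dictionary:
  'ate' -> 5
  'on' -> 0
  'dog' -> 2
  'her' -> 3
  'to' -> 4
  'on' -> 0

Encoded: [5, 0, 2, 3, 4, 0]


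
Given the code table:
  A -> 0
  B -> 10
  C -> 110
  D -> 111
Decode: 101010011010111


Decoding:
10 -> B
10 -> B
10 -> B
0 -> A
110 -> C
10 -> B
111 -> D


Result: BBBACBD


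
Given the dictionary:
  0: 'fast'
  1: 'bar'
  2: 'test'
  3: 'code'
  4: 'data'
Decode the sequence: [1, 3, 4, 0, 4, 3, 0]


Look up each index in the dictionary:
  1 -> 'bar'
  3 -> 'code'
  4 -> 'data'
  0 -> 'fast'
  4 -> 'data'
  3 -> 'code'
  0 -> 'fast'

Decoded: "bar code data fast data code fast"


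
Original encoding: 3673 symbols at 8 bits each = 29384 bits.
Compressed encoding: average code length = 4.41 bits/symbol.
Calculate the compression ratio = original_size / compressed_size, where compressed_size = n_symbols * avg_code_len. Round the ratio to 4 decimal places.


original_size = n_symbols * orig_bits = 3673 * 8 = 29384 bits
compressed_size = n_symbols * avg_code_len = 3673 * 4.41 = 16197.93 bits
ratio = original_size / compressed_size = 29384 / 16197.93 = 1.8141

Compression ratio = 1.8141


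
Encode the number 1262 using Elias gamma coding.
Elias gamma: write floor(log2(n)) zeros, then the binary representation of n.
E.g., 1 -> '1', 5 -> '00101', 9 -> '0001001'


num_bits = floor(log2(1262)) + 1 = 11
leading_zeros = num_bits - 1 = 10
binary(1262) = 10011101110

Elias gamma(1262) = '0000000000' + '10011101110' = 000000000010011101110 (21 bits)


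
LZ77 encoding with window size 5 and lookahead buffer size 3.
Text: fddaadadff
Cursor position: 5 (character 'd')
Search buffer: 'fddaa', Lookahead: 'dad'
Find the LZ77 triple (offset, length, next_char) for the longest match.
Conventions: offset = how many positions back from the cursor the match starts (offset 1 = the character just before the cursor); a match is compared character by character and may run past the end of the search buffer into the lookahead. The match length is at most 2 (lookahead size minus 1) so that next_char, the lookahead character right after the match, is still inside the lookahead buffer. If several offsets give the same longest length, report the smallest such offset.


Try each offset into the search buffer:
  offset=1 (pos 4, char 'a'): match length 0
  offset=2 (pos 3, char 'a'): match length 0
  offset=3 (pos 2, char 'd'): match length 2
  offset=4 (pos 1, char 'd'): match length 1
  offset=5 (pos 0, char 'f'): match length 0
Longest match has length 2 at offset 3.
next_char = character at position 5 + 2 = 7 -> 'd'

Best match: offset=3, length=2 (matching 'da' starting at position 2)
LZ77 triple: (3, 2, 'd')


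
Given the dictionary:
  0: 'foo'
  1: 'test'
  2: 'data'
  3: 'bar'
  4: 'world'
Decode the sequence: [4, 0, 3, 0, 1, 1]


Look up each index in the dictionary:
  4 -> 'world'
  0 -> 'foo'
  3 -> 'bar'
  0 -> 'foo'
  1 -> 'test'
  1 -> 'test'

Decoded: "world foo bar foo test test"


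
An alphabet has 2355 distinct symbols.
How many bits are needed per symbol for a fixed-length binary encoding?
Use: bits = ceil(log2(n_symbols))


log2(2355) = 11.2015
Bracket: 2^11 = 2048 < 2355 <= 2^12 = 4096
So ceil(log2(2355)) = 12

bits = ceil(log2(2355)) = ceil(11.2015) = 12 bits


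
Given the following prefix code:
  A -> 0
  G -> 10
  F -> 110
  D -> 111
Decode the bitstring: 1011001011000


Decoding step by step:
Bits 10 -> G
Bits 110 -> F
Bits 0 -> A
Bits 10 -> G
Bits 110 -> F
Bits 0 -> A
Bits 0 -> A


Decoded message: GFAGFAA


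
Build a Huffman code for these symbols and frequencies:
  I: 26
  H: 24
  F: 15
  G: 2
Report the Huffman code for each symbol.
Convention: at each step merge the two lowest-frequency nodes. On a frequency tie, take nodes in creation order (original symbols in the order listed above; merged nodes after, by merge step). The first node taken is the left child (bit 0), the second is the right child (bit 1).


Huffman tree construction:
Step 1: Merge G(2) + F(15) = 17
Step 2: Merge (G+F)(17) + H(24) = 41
Step 3: Merge I(26) + ((G+F)+H)(41) = 67
Read each symbol's code off the tree from the root (left child = 0, right child = 1).

Codes:
  I: 0 (length 1)
  H: 11 (length 2)
  F: 101 (length 3)
  G: 100 (length 3)
Average code length: 125/67 = 1.8657 bits/symbol


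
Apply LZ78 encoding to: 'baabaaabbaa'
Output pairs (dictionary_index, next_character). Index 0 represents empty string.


LZ78 encoding steps:
Dictionary: {0: ''}
Step 1: w='' (idx 0), next='b' -> output (0, 'b'), add 'b' as idx 1
Step 2: w='' (idx 0), next='a' -> output (0, 'a'), add 'a' as idx 2
Step 3: w='a' (idx 2), next='b' -> output (2, 'b'), add 'ab' as idx 3
Step 4: w='a' (idx 2), next='a' -> output (2, 'a'), add 'aa' as idx 4
Step 5: w='ab' (idx 3), next='b' -> output (3, 'b'), add 'abb' as idx 5
Step 6: w='aa' (idx 4), end of input -> output (4, '')


Encoded: [(0, 'b'), (0, 'a'), (2, 'b'), (2, 'a'), (3, 'b'), (4, '')]


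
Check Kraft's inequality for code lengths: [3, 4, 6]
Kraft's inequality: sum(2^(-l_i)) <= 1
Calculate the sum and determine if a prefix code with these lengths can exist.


Sum = 2^(-3) + 2^(-4) + 2^(-6)
    = 0.125 + 0.0625 + 0.015625
    = 13/64 = 0.203125
Since 0.203125 <= 1, Kraft's inequality IS satisfied.
A prefix code with these lengths CAN exist.

Kraft sum = 0.203125. Satisfied.


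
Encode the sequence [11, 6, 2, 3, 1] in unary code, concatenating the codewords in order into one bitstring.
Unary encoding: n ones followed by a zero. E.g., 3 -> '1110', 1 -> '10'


Encode each number as n ones followed by a terminating 0:
  11 -> 111111111110 (12 bits)
  6 -> 1111110 (7 bits)
  2 -> 110 (3 bits)
  3 -> 1110 (4 bits)
  1 -> 10 (2 bits)
Total length = 12 + 7 + 3 + 4 + 2 = 28 bits.

Unary([11, 6, 2, 3, 1]) = 1111111111101111110110111010 (28 bits)


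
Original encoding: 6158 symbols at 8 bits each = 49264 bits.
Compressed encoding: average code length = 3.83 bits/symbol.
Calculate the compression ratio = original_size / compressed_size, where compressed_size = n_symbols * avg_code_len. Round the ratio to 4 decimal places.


original_size = n_symbols * orig_bits = 6158 * 8 = 49264 bits
compressed_size = n_symbols * avg_code_len = 6158 * 3.83 = 23585.14 bits
ratio = original_size / compressed_size = 49264 / 23585.14 = 2.0888

Compression ratio = 2.0888


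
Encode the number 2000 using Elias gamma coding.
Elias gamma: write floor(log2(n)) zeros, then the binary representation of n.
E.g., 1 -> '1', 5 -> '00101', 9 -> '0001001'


num_bits = floor(log2(2000)) + 1 = 11
leading_zeros = num_bits - 1 = 10
binary(2000) = 11111010000

Elias gamma(2000) = '0000000000' + '11111010000' = 000000000011111010000 (21 bits)


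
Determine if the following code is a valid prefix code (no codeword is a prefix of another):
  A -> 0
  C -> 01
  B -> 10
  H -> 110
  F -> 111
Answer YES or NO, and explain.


Checking each pair (does one codeword prefix another?):
  A='0' vs C='01': prefix -- VIOLATION

NO -- this is NOT a valid prefix code. A (0) is a prefix of C (01).


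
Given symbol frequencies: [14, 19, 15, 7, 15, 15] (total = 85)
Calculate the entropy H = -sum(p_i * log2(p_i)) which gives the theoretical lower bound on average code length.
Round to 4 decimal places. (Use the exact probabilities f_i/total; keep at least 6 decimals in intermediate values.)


Per-symbol terms -p_i * log2(p_i) with p_i = f_i/85:
  p = 14/85 = 0.164706: log2(p) = -2.602036, -p*log2(p) = 0.428571
  p = 19/85 = 0.223529: log2(p) = -2.161463, -p*log2(p) = 0.483151
  p = 15/85 = 0.176471: log2(p) = -2.502500, -p*log2(p) = 0.441618
  p = 7/85 = 0.082353: log2(p) = -3.602036, -p*log2(p) = 0.296638
  p = 15/85 = 0.176471: log2(p) = -2.502500, -p*log2(p) = 0.441618
  p = 15/85 = 0.176471: log2(p) = -2.502500, -p*log2(p) = 0.441618
H = 0.428571 + 0.483151 + 0.441618 + 0.296638 + 0.441618 + 0.441618 = 2.533214

H = 2.5332 bits/symbol


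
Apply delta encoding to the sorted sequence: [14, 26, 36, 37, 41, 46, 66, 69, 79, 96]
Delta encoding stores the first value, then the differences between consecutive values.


First value: 14
Deltas:
  26 - 14 = 12
  36 - 26 = 10
  37 - 36 = 1
  41 - 37 = 4
  46 - 41 = 5
  66 - 46 = 20
  69 - 66 = 3
  79 - 69 = 10
  96 - 79 = 17


Delta encoded: [14, 12, 10, 1, 4, 5, 20, 3, 10, 17]


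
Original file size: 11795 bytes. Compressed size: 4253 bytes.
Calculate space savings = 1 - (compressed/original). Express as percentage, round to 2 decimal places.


ratio = compressed/original = 4253/11795 = 0.360577
savings = 1 - ratio = 1 - 0.360577 = 0.639423
as a percentage: 0.639423 * 100 = 63.94%

Space savings = 1 - 4253/11795 = 63.94%


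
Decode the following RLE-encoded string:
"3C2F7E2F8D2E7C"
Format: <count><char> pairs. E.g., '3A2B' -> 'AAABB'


Expanding each <count><char> pair:
  3C -> 'CCC'
  2F -> 'FF'
  7E -> 'EEEEEEE'
  2F -> 'FF'
  8D -> 'DDDDDDDD'
  2E -> 'EE'
  7C -> 'CCCCCCC'

Decoded = CCCFFEEEEEEEFFDDDDDDDDEECCCCCCC


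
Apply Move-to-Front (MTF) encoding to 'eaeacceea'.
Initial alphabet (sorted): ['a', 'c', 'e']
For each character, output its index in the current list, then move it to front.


MTF encoding:
'e': index 2 in ['a', 'c', 'e'] -> ['e', 'a', 'c']
'a': index 1 in ['e', 'a', 'c'] -> ['a', 'e', 'c']
'e': index 1 in ['a', 'e', 'c'] -> ['e', 'a', 'c']
'a': index 1 in ['e', 'a', 'c'] -> ['a', 'e', 'c']
'c': index 2 in ['a', 'e', 'c'] -> ['c', 'a', 'e']
'c': index 0 in ['c', 'a', 'e'] -> ['c', 'a', 'e']
'e': index 2 in ['c', 'a', 'e'] -> ['e', 'c', 'a']
'e': index 0 in ['e', 'c', 'a'] -> ['e', 'c', 'a']
'a': index 2 in ['e', 'c', 'a'] -> ['a', 'e', 'c']


Output: [2, 1, 1, 1, 2, 0, 2, 0, 2]


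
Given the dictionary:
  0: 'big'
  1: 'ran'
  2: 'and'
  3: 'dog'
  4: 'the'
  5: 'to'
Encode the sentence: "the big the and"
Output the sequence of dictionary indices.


Look up each word in the dictionary:
  'the' -> 4
  'big' -> 0
  'the' -> 4
  'and' -> 2

Encoded: [4, 0, 4, 2]


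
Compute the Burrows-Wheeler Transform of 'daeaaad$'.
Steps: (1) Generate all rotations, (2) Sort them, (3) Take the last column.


Rotations (sorted):
  0: $daeaaad -> last char: d
  1: aaad$dae -> last char: e
  2: aad$daea -> last char: a
  3: ad$daeaa -> last char: a
  4: aeaaad$d -> last char: d
  5: d$daeaaa -> last char: a
  6: daeaaad$ -> last char: $
  7: eaaad$da -> last char: a


BWT = deaada$a


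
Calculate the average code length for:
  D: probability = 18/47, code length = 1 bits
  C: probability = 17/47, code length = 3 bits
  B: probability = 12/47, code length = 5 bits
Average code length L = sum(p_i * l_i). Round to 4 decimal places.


Weighted contributions p_i * l_i:
  D: (18/47) * 1 = 18/47
  C: (17/47) * 3 = 51/47
  B: (12/47) * 5 = 60/47
Sum = (18 + 51 + 60)/47 = 129/47

L = 129/47 = 2.7447 bits/symbol


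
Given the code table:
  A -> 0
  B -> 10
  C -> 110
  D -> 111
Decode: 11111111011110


Decoding:
111 -> D
111 -> D
110 -> C
111 -> D
10 -> B


Result: DDCDB


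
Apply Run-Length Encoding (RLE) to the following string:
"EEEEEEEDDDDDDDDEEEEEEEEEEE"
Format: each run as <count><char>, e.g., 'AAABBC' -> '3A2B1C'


Scanning runs left to right:
  i=0: run of 'E' x 7 -> '7E'
  i=7: run of 'D' x 8 -> '8D'
  i=15: run of 'E' x 11 -> '11E'

RLE = 7E8D11E


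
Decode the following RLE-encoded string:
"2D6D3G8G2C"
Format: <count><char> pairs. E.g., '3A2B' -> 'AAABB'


Expanding each <count><char> pair:
  2D -> 'DD'
  6D -> 'DDDDDD'
  3G -> 'GGG'
  8G -> 'GGGGGGGG'
  2C -> 'CC'

Decoded = DDDDDDDDGGGGGGGGGGGCC


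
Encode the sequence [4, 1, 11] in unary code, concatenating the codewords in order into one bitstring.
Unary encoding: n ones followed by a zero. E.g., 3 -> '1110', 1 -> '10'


Encode each number as n ones followed by a terminating 0:
  4 -> 11110 (5 bits)
  1 -> 10 (2 bits)
  11 -> 111111111110 (12 bits)
Total length = 5 + 2 + 12 = 19 bits.

Unary([4, 1, 11]) = 1111010111111111110 (19 bits)


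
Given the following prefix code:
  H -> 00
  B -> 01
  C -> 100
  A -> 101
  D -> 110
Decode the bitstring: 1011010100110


Decoding step by step:
Bits 101 -> A
Bits 101 -> A
Bits 01 -> B
Bits 00 -> H
Bits 110 -> D


Decoded message: AABHD


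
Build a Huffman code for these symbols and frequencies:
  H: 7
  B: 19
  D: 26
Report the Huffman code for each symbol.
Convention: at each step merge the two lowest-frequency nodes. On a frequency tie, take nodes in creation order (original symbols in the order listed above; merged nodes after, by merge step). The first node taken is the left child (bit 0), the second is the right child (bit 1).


Huffman tree construction:
Step 1: Merge H(7) + B(19) = 26
Step 2: Merge D(26) + (H+B)(26) = 52
Read each symbol's code off the tree from the root (left child = 0, right child = 1).

Codes:
  H: 10 (length 2)
  B: 11 (length 2)
  D: 0 (length 1)
Average code length: 78/52 = 1.5000 bits/symbol


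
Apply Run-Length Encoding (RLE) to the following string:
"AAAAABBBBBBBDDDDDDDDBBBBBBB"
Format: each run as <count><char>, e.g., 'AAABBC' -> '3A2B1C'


Scanning runs left to right:
  i=0: run of 'A' x 5 -> '5A'
  i=5: run of 'B' x 7 -> '7B'
  i=12: run of 'D' x 8 -> '8D'
  i=20: run of 'B' x 7 -> '7B'

RLE = 5A7B8D7B


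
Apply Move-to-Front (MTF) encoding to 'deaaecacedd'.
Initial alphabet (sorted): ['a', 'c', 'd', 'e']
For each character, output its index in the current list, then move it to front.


MTF encoding:
'd': index 2 in ['a', 'c', 'd', 'e'] -> ['d', 'a', 'c', 'e']
'e': index 3 in ['d', 'a', 'c', 'e'] -> ['e', 'd', 'a', 'c']
'a': index 2 in ['e', 'd', 'a', 'c'] -> ['a', 'e', 'd', 'c']
'a': index 0 in ['a', 'e', 'd', 'c'] -> ['a', 'e', 'd', 'c']
'e': index 1 in ['a', 'e', 'd', 'c'] -> ['e', 'a', 'd', 'c']
'c': index 3 in ['e', 'a', 'd', 'c'] -> ['c', 'e', 'a', 'd']
'a': index 2 in ['c', 'e', 'a', 'd'] -> ['a', 'c', 'e', 'd']
'c': index 1 in ['a', 'c', 'e', 'd'] -> ['c', 'a', 'e', 'd']
'e': index 2 in ['c', 'a', 'e', 'd'] -> ['e', 'c', 'a', 'd']
'd': index 3 in ['e', 'c', 'a', 'd'] -> ['d', 'e', 'c', 'a']
'd': index 0 in ['d', 'e', 'c', 'a'] -> ['d', 'e', 'c', 'a']


Output: [2, 3, 2, 0, 1, 3, 2, 1, 2, 3, 0]


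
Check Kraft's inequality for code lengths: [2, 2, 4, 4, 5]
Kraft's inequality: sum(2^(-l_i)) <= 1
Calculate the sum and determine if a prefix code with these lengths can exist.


Sum = 2^(-2) + 2^(-2) + 2^(-4) + 2^(-4) + 2^(-5)
    = 0.25 + 0.25 + 0.0625 + 0.0625 + 0.03125
    = 21/32 = 0.65625
Since 0.65625 <= 1, Kraft's inequality IS satisfied.
A prefix code with these lengths CAN exist.

Kraft sum = 0.65625. Satisfied.


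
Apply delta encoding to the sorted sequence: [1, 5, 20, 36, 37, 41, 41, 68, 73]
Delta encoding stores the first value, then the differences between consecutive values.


First value: 1
Deltas:
  5 - 1 = 4
  20 - 5 = 15
  36 - 20 = 16
  37 - 36 = 1
  41 - 37 = 4
  41 - 41 = 0
  68 - 41 = 27
  73 - 68 = 5


Delta encoded: [1, 4, 15, 16, 1, 4, 0, 27, 5]


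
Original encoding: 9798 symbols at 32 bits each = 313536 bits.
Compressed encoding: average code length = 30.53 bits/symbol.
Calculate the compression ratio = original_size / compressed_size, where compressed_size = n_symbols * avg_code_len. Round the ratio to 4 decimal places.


original_size = n_symbols * orig_bits = 9798 * 32 = 313536 bits
compressed_size = n_symbols * avg_code_len = 9798 * 30.53 = 299132.94 bits
ratio = original_size / compressed_size = 313536 / 299132.94 = 1.0481

Compression ratio = 1.0481


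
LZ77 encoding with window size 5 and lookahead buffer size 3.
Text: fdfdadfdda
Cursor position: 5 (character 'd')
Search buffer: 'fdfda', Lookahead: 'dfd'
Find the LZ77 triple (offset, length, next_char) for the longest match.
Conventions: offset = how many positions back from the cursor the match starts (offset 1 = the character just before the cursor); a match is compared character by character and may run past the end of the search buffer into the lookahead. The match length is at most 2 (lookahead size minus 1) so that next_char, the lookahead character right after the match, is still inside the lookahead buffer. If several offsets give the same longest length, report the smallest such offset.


Try each offset into the search buffer:
  offset=1 (pos 4, char 'a'): match length 0
  offset=2 (pos 3, char 'd'): match length 1
  offset=3 (pos 2, char 'f'): match length 0
  offset=4 (pos 1, char 'd'): match length 2
  offset=5 (pos 0, char 'f'): match length 0
Longest match has length 2 at offset 4.
next_char = character at position 5 + 2 = 7 -> 'd'

Best match: offset=4, length=2 (matching 'df' starting at position 1)
LZ77 triple: (4, 2, 'd')


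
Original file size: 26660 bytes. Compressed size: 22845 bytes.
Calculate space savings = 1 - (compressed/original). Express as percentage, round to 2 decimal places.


ratio = compressed/original = 22845/26660 = 0.856902
savings = 1 - ratio = 1 - 0.856902 = 0.143098
as a percentage: 0.143098 * 100 = 14.31%

Space savings = 1 - 22845/26660 = 14.31%


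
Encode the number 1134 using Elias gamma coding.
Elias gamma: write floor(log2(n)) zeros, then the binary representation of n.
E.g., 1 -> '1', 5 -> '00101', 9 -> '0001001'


num_bits = floor(log2(1134)) + 1 = 11
leading_zeros = num_bits - 1 = 10
binary(1134) = 10001101110

Elias gamma(1134) = '0000000000' + '10001101110' = 000000000010001101110 (21 bits)


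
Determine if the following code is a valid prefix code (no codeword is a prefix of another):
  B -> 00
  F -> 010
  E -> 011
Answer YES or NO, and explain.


Checking each pair (does one codeword prefix another?):
  B='00' vs F='010': no prefix
  B='00' vs E='011': no prefix
  F='010' vs B='00': no prefix
  F='010' vs E='011': no prefix
  E='011' vs B='00': no prefix
  E='011' vs F='010': no prefix
No violation found over all pairs.

YES -- this is a valid prefix code. No codeword is a prefix of any other codeword.


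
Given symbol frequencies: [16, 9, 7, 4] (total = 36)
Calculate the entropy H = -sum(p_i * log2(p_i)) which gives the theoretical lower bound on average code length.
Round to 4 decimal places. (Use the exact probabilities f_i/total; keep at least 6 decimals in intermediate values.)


Per-symbol terms -p_i * log2(p_i) with p_i = f_i/36:
  p = 16/36 = 0.444444: log2(p) = -1.169925, -p*log2(p) = 0.519967
  p = 9/36 = 0.250000: log2(p) = -2.000000, -p*log2(p) = 0.500000
  p = 7/36 = 0.194444: log2(p) = -2.362570, -p*log2(p) = 0.459389
  p = 4/36 = 0.111111: log2(p) = -3.169925, -p*log2(p) = 0.352214
H = 0.519967 + 0.500000 + 0.459389 + 0.352214 = 1.831570

H = 1.8316 bits/symbol


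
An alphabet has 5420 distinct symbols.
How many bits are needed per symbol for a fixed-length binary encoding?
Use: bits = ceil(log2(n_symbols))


log2(5420) = 12.4041
Bracket: 2^12 = 4096 < 5420 <= 2^13 = 8192
So ceil(log2(5420)) = 13

bits = ceil(log2(5420)) = ceil(12.4041) = 13 bits


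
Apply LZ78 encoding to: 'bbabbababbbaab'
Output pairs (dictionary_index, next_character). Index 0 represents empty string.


LZ78 encoding steps:
Dictionary: {0: ''}
Step 1: w='' (idx 0), next='b' -> output (0, 'b'), add 'b' as idx 1
Step 2: w='b' (idx 1), next='a' -> output (1, 'a'), add 'ba' as idx 2
Step 3: w='b' (idx 1), next='b' -> output (1, 'b'), add 'bb' as idx 3
Step 4: w='' (idx 0), next='a' -> output (0, 'a'), add 'a' as idx 4
Step 5: w='ba' (idx 2), next='b' -> output (2, 'b'), add 'bab' as idx 5
Step 6: w='bb' (idx 3), next='a' -> output (3, 'a'), add 'bba' as idx 6
Step 7: w='a' (idx 4), next='b' -> output (4, 'b'), add 'ab' as idx 7


Encoded: [(0, 'b'), (1, 'a'), (1, 'b'), (0, 'a'), (2, 'b'), (3, 'a'), (4, 'b')]


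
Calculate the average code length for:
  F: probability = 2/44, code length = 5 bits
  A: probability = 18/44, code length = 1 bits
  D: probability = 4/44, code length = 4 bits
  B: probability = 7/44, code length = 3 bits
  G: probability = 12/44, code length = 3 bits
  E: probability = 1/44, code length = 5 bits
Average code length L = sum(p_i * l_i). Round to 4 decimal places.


Weighted contributions p_i * l_i:
  F: (2/44) * 5 = 10/44
  A: (18/44) * 1 = 18/44
  D: (4/44) * 4 = 16/44
  B: (7/44) * 3 = 21/44
  G: (12/44) * 3 = 36/44
  E: (1/44) * 5 = 5/44
Sum = (10 + 18 + 16 + 21 + 36 + 5)/44 = 106/44

L = 106/44 = 2.4091 bits/symbol


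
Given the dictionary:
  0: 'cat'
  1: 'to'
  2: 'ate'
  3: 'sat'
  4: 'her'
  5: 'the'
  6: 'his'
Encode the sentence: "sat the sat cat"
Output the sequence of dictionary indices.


Look up each word in the dictionary:
  'sat' -> 3
  'the' -> 5
  'sat' -> 3
  'cat' -> 0

Encoded: [3, 5, 3, 0]


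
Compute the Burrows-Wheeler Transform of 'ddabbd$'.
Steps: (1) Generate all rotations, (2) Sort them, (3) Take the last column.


Rotations (sorted):
  0: $ddabbd -> last char: d
  1: abbd$dd -> last char: d
  2: bbd$dda -> last char: a
  3: bd$ddab -> last char: b
  4: d$ddabb -> last char: b
  5: dabbd$d -> last char: d
  6: ddabbd$ -> last char: $


BWT = ddabbd$


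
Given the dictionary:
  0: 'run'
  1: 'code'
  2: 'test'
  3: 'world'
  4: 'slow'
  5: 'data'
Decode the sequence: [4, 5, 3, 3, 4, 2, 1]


Look up each index in the dictionary:
  4 -> 'slow'
  5 -> 'data'
  3 -> 'world'
  3 -> 'world'
  4 -> 'slow'
  2 -> 'test'
  1 -> 'code'

Decoded: "slow data world world slow test code"


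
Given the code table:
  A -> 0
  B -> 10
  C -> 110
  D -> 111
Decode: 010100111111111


Decoding:
0 -> A
10 -> B
10 -> B
0 -> A
111 -> D
111 -> D
111 -> D


Result: ABBADDD


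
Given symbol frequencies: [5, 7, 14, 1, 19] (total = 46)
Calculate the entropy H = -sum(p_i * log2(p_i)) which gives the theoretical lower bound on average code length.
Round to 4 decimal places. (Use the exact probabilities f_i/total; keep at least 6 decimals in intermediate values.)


Per-symbol terms -p_i * log2(p_i) with p_i = f_i/46:
  p = 5/46 = 0.108696: log2(p) = -3.201634, -p*log2(p) = 0.348004
  p = 7/46 = 0.152174: log2(p) = -2.716207, -p*log2(p) = 0.413336
  p = 14/46 = 0.304348: log2(p) = -1.716207, -p*log2(p) = 0.522324
  p = 1/46 = 0.021739: log2(p) = -5.523562, -p*log2(p) = 0.120077
  p = 19/46 = 0.413043: log2(p) = -1.275634, -p*log2(p) = 0.526892
H = 0.348004 + 0.413336 + 0.522324 + 0.120077 + 0.526892 = 1.930633

H = 1.9306 bits/symbol


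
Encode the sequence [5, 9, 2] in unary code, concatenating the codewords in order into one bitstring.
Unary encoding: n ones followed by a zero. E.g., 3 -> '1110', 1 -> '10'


Encode each number as n ones followed by a terminating 0:
  5 -> 111110 (6 bits)
  9 -> 1111111110 (10 bits)
  2 -> 110 (3 bits)
Total length = 6 + 10 + 3 = 19 bits.

Unary([5, 9, 2]) = 1111101111111110110 (19 bits)


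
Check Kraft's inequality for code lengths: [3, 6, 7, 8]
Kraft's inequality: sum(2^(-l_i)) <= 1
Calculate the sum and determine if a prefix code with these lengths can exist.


Sum = 2^(-3) + 2^(-6) + 2^(-7) + 2^(-8)
    = 0.125 + 0.015625 + 0.0078125 + 0.00390625
    = 39/256 = 0.15234375
Since 0.15234375 <= 1, Kraft's inequality IS satisfied.
A prefix code with these lengths CAN exist.

Kraft sum = 0.15234375. Satisfied.
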